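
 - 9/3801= -1 + 1264/1267  =  - 0.00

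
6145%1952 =289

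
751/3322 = 751/3322 = 0.23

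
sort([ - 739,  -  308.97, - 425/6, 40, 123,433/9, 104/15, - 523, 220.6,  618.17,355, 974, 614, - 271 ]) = [ - 739, - 523 , - 308.97,  -  271, - 425/6,104/15,  40,433/9,123, 220.6, 355,614,618.17,974 ] 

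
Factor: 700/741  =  2^2*3^( - 1 )*5^2 * 7^1*13^( - 1)*19^( - 1 )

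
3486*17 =59262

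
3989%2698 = 1291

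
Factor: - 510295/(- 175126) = 2^( - 1) * 5^1  *  7^( - 2 ) * 1787^(-1)*102059^1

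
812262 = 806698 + 5564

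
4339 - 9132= - 4793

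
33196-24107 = 9089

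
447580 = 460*973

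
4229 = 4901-672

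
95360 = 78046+17314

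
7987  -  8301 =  - 314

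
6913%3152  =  609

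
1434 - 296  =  1138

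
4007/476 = 8 + 199/476= 8.42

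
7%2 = 1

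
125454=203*618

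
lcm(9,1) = 9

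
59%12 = 11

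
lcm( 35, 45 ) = 315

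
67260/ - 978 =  - 69 + 37/163 = - 68.77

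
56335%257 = 52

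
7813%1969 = 1906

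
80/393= 80/393 = 0.20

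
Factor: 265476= 2^2 * 3^1*22123^1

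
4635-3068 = 1567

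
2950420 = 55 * 53644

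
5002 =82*61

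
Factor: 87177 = 3^1*29059^1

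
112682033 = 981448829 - 868766796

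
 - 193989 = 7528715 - 7722704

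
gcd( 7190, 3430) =10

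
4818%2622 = 2196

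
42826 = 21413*2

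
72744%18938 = 15930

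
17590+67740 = 85330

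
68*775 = 52700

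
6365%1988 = 401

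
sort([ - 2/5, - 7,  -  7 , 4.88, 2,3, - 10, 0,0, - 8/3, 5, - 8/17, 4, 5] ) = [ - 10, - 7, - 7, - 8/3, - 8/17, - 2/5, 0, 0, 2, 3, 4, 4.88, 5 , 5 ] 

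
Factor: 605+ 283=2^3*3^1 * 37^1 = 888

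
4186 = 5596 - 1410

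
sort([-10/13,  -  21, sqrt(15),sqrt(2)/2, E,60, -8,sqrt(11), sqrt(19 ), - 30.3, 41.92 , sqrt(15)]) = [-30.3, - 21,-8,-10/13,sqrt(2 ) /2,E,sqrt(11 ),sqrt( 15), sqrt(15),  sqrt(19),  41.92,60 ] 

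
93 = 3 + 90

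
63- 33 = 30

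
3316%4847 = 3316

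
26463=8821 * 3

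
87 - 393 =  - 306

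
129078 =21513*6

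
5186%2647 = 2539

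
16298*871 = 14195558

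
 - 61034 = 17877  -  78911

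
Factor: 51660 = 2^2 * 3^2*5^1*7^1*41^1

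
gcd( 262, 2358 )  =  262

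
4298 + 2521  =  6819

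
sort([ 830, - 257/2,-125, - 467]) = [ - 467,-257/2,-125,830] 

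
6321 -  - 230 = 6551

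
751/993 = 751/993 =0.76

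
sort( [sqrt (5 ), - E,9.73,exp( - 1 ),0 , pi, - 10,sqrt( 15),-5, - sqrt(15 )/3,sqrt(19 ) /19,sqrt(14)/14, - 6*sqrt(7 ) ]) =[-6*sqrt (7 ),-10,-5, - E,-sqrt (15 ) /3,0,sqrt(19 ) /19,sqrt( 14)/14,exp( - 1),sqrt(5 ),pi,sqrt (15 ) , 9.73]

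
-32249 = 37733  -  69982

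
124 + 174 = 298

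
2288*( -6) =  - 13728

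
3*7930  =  23790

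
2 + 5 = 7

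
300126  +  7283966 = 7584092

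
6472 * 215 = 1391480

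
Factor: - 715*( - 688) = 491920 = 2^4*5^1*11^1 * 13^1*43^1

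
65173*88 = 5735224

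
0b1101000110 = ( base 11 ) 6A2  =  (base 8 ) 1506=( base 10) 838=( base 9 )1131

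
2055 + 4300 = 6355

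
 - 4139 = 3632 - 7771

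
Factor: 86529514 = 2^1 * 283^1*  152879^1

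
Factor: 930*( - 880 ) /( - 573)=2^5*5^2*11^1 * 31^1 * 191^( - 1) = 272800/191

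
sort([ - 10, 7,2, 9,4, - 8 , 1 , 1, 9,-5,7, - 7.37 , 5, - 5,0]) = [- 10, - 8,  -  7.37,-5, - 5 , 0, 1, 1 , 2,4,5,7,7,9,  9]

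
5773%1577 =1042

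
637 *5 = 3185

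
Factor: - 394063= - 394063^1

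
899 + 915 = 1814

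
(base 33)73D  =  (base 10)7735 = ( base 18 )15FD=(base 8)17067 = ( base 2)1111000110111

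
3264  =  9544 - 6280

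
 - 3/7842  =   - 1 + 2613/2614 = - 0.00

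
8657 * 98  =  848386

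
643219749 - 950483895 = -307264146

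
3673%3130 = 543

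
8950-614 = 8336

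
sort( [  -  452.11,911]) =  [ - 452.11, 911]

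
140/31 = 4 + 16/31 = 4.52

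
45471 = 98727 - 53256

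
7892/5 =7892/5 = 1578.40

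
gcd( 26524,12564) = 1396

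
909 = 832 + 77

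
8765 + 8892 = 17657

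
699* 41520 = 29022480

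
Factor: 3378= 2^1*3^1*563^1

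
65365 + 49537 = 114902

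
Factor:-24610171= - 863^1*28517^1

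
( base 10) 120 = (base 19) 66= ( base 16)78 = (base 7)231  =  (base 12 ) A0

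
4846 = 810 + 4036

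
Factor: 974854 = 2^1*487427^1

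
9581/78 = 737/6 = 122.83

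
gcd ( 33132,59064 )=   12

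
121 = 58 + 63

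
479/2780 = 479/2780 = 0.17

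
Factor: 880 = 2^4 * 5^1*11^1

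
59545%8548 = 8257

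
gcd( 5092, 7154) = 2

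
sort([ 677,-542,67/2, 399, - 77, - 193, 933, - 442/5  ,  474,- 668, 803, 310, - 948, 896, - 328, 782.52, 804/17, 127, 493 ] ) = [ - 948,- 668, - 542 , - 328, - 193, -442/5,  -  77 , 67/2,  804/17, 127, 310,399, 474,493,677,782.52,803, 896, 933] 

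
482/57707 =482/57707 = 0.01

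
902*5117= 4615534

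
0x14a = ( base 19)h7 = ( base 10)330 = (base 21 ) ff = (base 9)406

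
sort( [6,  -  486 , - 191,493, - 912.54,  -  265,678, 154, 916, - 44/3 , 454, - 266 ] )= [ - 912.54,-486 , - 266, - 265, - 191,  -  44/3 , 6,154,454, 493, 678,916]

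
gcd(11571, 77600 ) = 1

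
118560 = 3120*38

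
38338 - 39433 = - 1095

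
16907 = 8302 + 8605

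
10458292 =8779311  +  1678981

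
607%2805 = 607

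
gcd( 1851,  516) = 3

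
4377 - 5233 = - 856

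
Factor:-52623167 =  - 409^1*128663^1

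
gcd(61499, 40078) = 691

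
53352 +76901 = 130253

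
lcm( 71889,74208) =2300448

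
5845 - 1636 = 4209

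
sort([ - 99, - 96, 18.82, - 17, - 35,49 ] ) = [ - 99,-96, -35,- 17,  18.82, 49]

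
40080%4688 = 2576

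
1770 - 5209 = -3439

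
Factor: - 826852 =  - 2^2*13^1*15901^1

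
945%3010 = 945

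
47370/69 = 15790/23 = 686.52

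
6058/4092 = 3029/2046 = 1.48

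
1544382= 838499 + 705883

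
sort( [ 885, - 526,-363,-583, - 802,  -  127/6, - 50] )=[- 802, - 583, - 526, - 363, - 50,-127/6,885]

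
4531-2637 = 1894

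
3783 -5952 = - 2169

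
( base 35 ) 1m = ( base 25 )27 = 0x39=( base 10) 57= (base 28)21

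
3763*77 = 289751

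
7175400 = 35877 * 200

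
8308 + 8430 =16738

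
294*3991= 1173354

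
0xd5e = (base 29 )420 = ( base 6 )23502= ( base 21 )7fk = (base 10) 3422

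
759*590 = 447810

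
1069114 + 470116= 1539230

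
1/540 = 1/540 = 0.00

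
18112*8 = 144896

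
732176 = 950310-218134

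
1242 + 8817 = 10059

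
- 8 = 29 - 37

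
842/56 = 421/28 = 15.04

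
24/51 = 8/17  =  0.47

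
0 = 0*4800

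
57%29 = 28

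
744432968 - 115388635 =629044333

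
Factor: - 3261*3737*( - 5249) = 3^1*29^1*  37^1*101^1*181^1*1087^1 = 63966187893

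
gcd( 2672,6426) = 2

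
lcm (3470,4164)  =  20820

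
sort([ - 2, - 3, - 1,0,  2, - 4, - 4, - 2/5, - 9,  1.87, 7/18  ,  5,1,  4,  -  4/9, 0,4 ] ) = [-9, - 4, - 4, - 3 , - 2, - 1,-4/9,-2/5,  0,0,7/18,  1, 1.87,  2, 4, 4, 5 ] 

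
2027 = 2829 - 802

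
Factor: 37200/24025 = 2^4*3^1*31^( - 1 ) = 48/31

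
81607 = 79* 1033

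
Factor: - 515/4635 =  - 1/9 = - 3^( - 2)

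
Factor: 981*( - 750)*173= -127284750 = - 2^1*3^3*5^3*109^1 * 173^1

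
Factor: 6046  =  2^1 * 3023^1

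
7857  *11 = 86427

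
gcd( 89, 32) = 1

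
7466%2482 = 20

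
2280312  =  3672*621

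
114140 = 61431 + 52709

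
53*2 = 106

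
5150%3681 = 1469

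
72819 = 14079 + 58740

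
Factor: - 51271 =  - 11^1*59^1*79^1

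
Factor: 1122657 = 3^1*374219^1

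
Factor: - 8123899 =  - 7^1*23^1*50459^1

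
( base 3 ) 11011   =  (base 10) 112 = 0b1110000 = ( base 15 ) 77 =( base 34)3a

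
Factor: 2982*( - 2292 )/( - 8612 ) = 1708686/2153= 2^1*3^2*7^1*71^1*191^1*2153^( - 1 ) 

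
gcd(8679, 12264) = 3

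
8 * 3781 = 30248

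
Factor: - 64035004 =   -  2^2 * 11^1*1455341^1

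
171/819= 19/91=0.21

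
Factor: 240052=2^2*60013^1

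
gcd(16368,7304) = 88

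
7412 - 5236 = 2176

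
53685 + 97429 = 151114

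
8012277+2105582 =10117859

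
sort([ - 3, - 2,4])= [ - 3,-2, 4 ] 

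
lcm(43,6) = 258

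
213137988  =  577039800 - 363901812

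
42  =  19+23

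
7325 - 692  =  6633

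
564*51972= 29312208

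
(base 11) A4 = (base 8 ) 162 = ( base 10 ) 114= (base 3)11020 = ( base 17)6C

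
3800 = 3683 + 117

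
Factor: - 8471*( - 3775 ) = 31978025= 5^2*43^1*151^1 * 197^1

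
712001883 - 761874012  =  -49872129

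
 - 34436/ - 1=34436+0/1 = 34436.00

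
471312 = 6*78552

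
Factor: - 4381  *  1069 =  - 4683289 = - 13^1 * 337^1*1069^1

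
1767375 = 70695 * 25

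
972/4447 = 972/4447 = 0.22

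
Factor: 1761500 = 2^2*5^3*13^1*271^1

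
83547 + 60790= 144337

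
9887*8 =79096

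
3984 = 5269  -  1285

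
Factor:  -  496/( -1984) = 2^( - 2) = 1/4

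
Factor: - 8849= - 8849^1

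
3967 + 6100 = 10067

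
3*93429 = 280287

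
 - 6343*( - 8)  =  50744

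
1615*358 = 578170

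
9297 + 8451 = 17748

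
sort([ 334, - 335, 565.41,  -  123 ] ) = [-335 , - 123, 334, 565.41]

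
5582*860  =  4800520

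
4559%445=109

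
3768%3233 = 535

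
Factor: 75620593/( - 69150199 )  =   - 73^( - 1 )*947263^(-1 )*75620593^1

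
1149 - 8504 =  - 7355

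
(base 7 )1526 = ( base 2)1001100000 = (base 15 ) 2a8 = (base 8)1140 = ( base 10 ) 608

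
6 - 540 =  - 534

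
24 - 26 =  - 2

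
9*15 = 135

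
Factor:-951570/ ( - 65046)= 3^1*5^1*37^(-1)*97^1*109^1*293^(-1) = 158595/10841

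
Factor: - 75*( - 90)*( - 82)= - 553500 = - 2^2*3^3*  5^3*41^1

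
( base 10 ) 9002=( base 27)c9b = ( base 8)21452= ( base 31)9BC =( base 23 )H09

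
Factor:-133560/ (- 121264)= 315/286 = 2^(-1)*3^2 * 5^1*7^1*11^ (- 1 )*13^( -1)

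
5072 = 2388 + 2684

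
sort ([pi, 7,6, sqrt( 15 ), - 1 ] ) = [ - 1, pi,  sqrt (15 ),6, 7]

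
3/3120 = 1/1040 = 0.00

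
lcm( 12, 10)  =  60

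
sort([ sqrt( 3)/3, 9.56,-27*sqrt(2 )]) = [ - 27* sqrt( 2 ), sqrt( 3) /3,9.56] 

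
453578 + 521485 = 975063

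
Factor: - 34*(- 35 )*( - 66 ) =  - 78540 = - 2^2*3^1*5^1*7^1*11^1*17^1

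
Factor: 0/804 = 0=0^1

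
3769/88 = 3769/88 = 42.83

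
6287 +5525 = 11812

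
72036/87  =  828 = 828.00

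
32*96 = 3072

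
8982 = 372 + 8610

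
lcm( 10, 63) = 630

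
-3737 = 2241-5978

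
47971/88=545 + 1/8 = 545.12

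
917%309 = 299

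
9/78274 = 9/78274 = 0.00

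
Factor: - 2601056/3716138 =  - 1300528/1858069 = -2^4*73^( -1)*25453^( - 1 )*81283^1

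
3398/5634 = 1699/2817 = 0.60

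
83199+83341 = 166540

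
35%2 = 1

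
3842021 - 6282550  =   - 2440529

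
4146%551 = 289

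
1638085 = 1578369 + 59716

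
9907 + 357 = 10264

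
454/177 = 2 + 100/177= 2.56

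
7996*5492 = 43914032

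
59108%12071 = 10824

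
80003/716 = 111 + 527/716 = 111.74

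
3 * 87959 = 263877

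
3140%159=119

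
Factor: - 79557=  - 3^1 *23^1*1153^1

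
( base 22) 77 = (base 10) 161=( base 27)5Q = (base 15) AB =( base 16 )a1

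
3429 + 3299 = 6728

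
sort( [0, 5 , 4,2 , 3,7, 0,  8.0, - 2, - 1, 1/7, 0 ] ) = [ -2, - 1,  0, 0, 0,  1/7, 2, 3,4, 5, 7, 8.0]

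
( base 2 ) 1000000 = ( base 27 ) 2a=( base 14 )48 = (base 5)224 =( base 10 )64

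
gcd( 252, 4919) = 1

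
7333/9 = 814 + 7/9 = 814.78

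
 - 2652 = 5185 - 7837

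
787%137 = 102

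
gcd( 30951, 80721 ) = 9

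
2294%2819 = 2294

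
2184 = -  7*( - 312)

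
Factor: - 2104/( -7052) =2^1*41^( - 1 )*43^(-1) * 263^1 = 526/1763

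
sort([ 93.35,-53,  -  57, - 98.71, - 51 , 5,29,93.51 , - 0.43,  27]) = [ - 98.71, - 57, - 53, -51 , - 0.43,5,27,  29, 93.35,93.51]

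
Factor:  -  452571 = - 3^1 * 7^1*23^1 *937^1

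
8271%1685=1531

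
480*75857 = 36411360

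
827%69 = 68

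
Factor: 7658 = 2^1 * 7^1*547^1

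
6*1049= 6294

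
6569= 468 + 6101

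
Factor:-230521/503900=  - 2^(  -  2) * 5^( - 2)*29^1*  5039^( - 1 )*7949^1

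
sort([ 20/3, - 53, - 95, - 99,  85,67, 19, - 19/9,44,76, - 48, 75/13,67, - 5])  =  [ - 99, - 95, -53, - 48,  -  5,-19/9,75/13,20/3,19, 44 , 67 , 67,76,85 ] 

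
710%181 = 167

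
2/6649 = 2/6649 = 0.00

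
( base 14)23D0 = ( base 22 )cka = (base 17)14B2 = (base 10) 6258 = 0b1100001110010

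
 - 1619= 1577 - 3196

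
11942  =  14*853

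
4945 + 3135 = 8080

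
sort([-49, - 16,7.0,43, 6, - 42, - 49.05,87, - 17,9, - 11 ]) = [ - 49.05, - 49 , - 42, - 17 , - 16,-11,6, 7.0,9 , 43, 87]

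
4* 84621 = 338484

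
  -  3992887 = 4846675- 8839562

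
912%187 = 164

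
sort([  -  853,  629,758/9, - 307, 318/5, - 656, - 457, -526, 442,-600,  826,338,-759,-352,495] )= [ - 853 , - 759,  -  656,  -  600, - 526,  -  457, - 352,  -  307,318/5,758/9,338,442,  495,  629,826 ] 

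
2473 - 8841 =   -  6368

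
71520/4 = 17880 = 17880.00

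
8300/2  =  4150 = 4150.00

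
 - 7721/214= - 37 + 197/214 = - 36.08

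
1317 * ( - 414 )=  - 545238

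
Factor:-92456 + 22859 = - 69597 = -  3^2 * 11^1*19^1*37^1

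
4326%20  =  6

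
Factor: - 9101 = -19^1*479^1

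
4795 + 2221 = 7016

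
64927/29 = 64927/29 = 2238.86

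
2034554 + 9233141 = 11267695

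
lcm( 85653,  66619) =599571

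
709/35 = 20 + 9/35 = 20.26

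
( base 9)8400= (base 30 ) 6P6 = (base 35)50v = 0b1100000001100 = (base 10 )6156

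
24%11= 2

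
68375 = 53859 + 14516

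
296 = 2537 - 2241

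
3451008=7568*456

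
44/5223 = 44/5223=0.01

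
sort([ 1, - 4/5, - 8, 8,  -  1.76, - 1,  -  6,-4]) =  [ -8, - 6,  -  4,-1.76,-1, - 4/5, 1,  8 ] 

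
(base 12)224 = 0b100111100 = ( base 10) 316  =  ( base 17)11A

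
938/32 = 29 + 5/16=29.31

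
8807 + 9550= 18357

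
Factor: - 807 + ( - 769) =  - 1576= - 2^3*197^1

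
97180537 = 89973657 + 7206880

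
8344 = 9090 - 746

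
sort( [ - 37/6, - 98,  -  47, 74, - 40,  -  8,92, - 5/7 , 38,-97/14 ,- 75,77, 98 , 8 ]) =[  -  98, -75, - 47,  -  40 ,-8, - 97/14, - 37/6,  -  5/7,8 , 38,74, 77,92, 98]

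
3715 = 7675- 3960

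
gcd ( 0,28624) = 28624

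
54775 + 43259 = 98034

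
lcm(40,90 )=360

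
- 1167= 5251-6418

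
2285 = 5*457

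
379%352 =27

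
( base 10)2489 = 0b100110111001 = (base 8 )4671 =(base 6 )15305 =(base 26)3HJ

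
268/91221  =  268/91221 = 0.00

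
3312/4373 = 3312/4373=0.76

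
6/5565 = 2/1855 = 0.00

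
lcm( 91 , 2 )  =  182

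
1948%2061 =1948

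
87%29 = 0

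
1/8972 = 1/8972 = 0.00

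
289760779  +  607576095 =897336874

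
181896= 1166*156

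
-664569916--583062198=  - 81507718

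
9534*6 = 57204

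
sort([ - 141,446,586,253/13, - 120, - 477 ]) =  [-477, - 141,-120, 253/13,446,586 ] 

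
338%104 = 26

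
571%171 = 58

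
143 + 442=585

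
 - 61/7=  - 9 + 2/7 = - 8.71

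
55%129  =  55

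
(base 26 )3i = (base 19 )51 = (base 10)96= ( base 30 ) 36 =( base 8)140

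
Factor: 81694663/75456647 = 7^( - 1 )*10779521^( - 1) * 81694663^1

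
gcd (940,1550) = 10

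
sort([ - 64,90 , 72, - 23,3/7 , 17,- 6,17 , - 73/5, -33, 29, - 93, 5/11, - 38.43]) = [ - 93, - 64, - 38.43 , - 33,  -  23, - 73/5, - 6 , 3/7,5/11,  17,  17 , 29, 72,90]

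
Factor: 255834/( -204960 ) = -2^ (-4 )*3^1* 5^( - 1 ) * 7^( - 1)*233^1  =  -699/560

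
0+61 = 61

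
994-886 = 108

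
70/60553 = 70/60553 = 0.00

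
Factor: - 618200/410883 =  - 2^3*3^( - 1 )* 5^2*281^1*12451^( - 1 )=- 56200/37353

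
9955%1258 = 1149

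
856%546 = 310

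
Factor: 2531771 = 11^1*23^1*10007^1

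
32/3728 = 2/233=0.01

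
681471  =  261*2611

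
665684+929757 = 1595441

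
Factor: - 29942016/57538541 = - 2^8 * 3^1*13^1*2039^( - 1)*2999^1*28219^( - 1 ) 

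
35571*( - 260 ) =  - 9248460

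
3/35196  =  1/11732 = 0.00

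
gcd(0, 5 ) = 5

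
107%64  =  43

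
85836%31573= 22690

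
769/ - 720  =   - 2 + 671/720  =  - 1.07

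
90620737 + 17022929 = 107643666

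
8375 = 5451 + 2924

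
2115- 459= 1656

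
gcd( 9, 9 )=9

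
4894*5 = 24470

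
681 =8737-8056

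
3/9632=3/9632 = 0.00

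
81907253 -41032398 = 40874855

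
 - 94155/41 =-94155/41 = - 2296.46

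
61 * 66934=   4082974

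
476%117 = 8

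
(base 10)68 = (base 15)48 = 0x44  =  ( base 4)1010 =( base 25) 2I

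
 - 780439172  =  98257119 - 878696291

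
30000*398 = 11940000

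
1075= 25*43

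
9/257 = 9/257 = 0.04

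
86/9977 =86/9977= 0.01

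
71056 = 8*8882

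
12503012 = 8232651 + 4270361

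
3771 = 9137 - 5366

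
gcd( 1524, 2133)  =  3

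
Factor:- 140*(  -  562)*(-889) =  - 2^3 * 5^1*7^2*127^1*281^1 = - 69946520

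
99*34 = 3366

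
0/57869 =0 = 0.00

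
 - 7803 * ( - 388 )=3027564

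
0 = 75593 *0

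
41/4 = 41/4 = 10.25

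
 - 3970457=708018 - 4678475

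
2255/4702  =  2255/4702 = 0.48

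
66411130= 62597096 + 3814034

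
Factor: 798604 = 2^2*53^1*3767^1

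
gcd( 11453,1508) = 13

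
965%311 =32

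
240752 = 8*30094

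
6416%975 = 566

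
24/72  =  1/3 = 0.33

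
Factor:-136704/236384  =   - 48/83 = - 2^4*3^1 * 83^( - 1) 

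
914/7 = 130 + 4/7 = 130.57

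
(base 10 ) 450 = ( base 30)F0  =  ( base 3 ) 121200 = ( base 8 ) 702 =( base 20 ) 12a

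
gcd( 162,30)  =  6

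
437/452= 437/452 = 0.97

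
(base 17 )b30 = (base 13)1616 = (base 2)110010011110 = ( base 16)C9E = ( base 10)3230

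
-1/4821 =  - 1/4821 = - 0.00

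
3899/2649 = 1+1250/2649=1.47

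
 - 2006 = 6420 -8426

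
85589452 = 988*86629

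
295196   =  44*6709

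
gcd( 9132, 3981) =3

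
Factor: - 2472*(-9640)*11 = 262130880 = 2^6 * 3^1*5^1 * 11^1 * 103^1*241^1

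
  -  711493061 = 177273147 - 888766208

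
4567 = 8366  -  3799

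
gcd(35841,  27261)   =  39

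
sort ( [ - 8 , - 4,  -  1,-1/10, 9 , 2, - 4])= [ - 8,  -  4, - 4, - 1, - 1/10, 2,9]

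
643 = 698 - 55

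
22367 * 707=15813469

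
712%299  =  114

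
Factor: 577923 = 3^1 * 19^1*10139^1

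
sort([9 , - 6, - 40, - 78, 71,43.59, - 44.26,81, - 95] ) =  [ - 95, -78,-44.26 , - 40, - 6,9,43.59,71,81]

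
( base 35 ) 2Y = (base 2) 1101000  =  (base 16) 68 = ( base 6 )252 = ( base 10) 104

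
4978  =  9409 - 4431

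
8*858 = 6864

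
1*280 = 280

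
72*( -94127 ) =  - 6777144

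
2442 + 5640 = 8082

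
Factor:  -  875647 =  - 875647^1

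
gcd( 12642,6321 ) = 6321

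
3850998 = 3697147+153851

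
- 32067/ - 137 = 234 + 9/137=234.07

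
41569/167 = 41569/167  =  248.92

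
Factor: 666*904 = 2^4*3^2*37^1*113^1=602064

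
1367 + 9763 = 11130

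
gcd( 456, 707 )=1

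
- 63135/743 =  - 63135/743 = - 84.97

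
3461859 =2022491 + 1439368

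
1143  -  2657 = - 1514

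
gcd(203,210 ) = 7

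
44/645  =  44/645 = 0.07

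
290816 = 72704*4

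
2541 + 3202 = 5743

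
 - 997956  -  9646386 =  - 10644342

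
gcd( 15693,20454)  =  3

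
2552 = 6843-4291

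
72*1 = 72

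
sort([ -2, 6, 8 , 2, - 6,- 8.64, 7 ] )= [ - 8.64, - 6, - 2,2, 6,  7, 8]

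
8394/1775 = 4 + 1294/1775 = 4.73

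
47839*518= 24780602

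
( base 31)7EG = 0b1110000001001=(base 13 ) 3361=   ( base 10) 7177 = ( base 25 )BC2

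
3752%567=350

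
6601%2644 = 1313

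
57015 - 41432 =15583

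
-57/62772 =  - 1  +  20905/20924 = -0.00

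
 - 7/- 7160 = 7/7160 = 0.00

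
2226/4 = 556+ 1/2=556.50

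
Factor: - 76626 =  - 2^1*3^4*11^1*43^1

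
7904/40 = 197 + 3/5=197.60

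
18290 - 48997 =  - 30707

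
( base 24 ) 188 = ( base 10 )776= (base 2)1100001000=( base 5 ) 11101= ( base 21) 1fk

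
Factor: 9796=2^2*31^1*79^1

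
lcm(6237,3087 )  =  305613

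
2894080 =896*3230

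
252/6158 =126/3079 = 0.04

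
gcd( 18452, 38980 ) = 4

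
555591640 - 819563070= - 263971430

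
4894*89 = 435566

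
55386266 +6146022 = 61532288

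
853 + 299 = 1152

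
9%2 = 1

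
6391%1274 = 21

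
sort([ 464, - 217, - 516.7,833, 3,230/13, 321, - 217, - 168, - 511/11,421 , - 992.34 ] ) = [ - 992.34, - 516.7,  -  217 ,- 217, - 168, -511/11, 3,230/13,321, 421, 464,833 ]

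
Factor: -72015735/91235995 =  - 3^1*11^1*436459^1 *18247199^(  -  1) = -14403147/18247199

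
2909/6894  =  2909/6894 = 0.42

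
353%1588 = 353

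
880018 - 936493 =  - 56475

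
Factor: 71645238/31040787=2^1*3^1*7^1* 19^1*29927^1*10346929^(-1 )= 23881746/10346929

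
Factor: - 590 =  - 2^1*5^1*59^1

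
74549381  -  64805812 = 9743569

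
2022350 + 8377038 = 10399388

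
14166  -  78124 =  - 63958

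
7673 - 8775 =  - 1102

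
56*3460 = 193760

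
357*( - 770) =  - 274890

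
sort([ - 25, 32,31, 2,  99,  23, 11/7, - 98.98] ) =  [ - 98.98, - 25 , 11/7, 2, 23,  31, 32,99 ] 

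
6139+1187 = 7326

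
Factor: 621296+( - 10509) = 610787^1 = 610787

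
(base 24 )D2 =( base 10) 314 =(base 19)GA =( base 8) 472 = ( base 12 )222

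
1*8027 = 8027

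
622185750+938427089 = 1560612839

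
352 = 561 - 209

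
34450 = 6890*5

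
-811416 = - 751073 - 60343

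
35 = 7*5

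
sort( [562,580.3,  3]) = [3,562,580.3]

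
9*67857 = 610713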